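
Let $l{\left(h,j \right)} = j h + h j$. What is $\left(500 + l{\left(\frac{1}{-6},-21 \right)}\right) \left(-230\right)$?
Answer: $-116610$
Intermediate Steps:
$l{\left(h,j \right)} = 2 h j$ ($l{\left(h,j \right)} = h j + h j = 2 h j$)
$\left(500 + l{\left(\frac{1}{-6},-21 \right)}\right) \left(-230\right) = \left(500 + 2 \frac{1}{-6} \left(-21\right)\right) \left(-230\right) = \left(500 + 2 \left(- \frac{1}{6}\right) \left(-21\right)\right) \left(-230\right) = \left(500 + 7\right) \left(-230\right) = 507 \left(-230\right) = -116610$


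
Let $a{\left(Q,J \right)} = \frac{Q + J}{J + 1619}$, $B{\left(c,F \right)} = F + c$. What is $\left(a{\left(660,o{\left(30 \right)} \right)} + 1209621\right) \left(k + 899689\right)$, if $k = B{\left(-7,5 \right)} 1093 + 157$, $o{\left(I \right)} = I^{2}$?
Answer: $\frac{2735203106849940}{2519} \approx 1.0858 \cdot 10^{12}$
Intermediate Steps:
$a{\left(Q,J \right)} = \frac{J + Q}{1619 + J}$
$k = -2029$ ($k = \left(5 - 7\right) 1093 + 157 = \left(-2\right) 1093 + 157 = -2186 + 157 = -2029$)
$\left(a{\left(660,o{\left(30 \right)} \right)} + 1209621\right) \left(k + 899689\right) = \left(\frac{30^{2} + 660}{1619 + 30^{2}} + 1209621\right) \left(-2029 + 899689\right) = \left(\frac{900 + 660}{1619 + 900} + 1209621\right) 897660 = \left(\frac{1}{2519} \cdot 1560 + 1209621\right) 897660 = \left(\frac{1560}{2519} + 1209621\right) 897660 = \frac{3047036859}{2519} \cdot 897660 = \frac{2735203106849940}{2519}$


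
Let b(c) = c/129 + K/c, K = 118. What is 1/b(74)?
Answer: 4773/10349 ≈ 0.46120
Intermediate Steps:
b(c) = 118/c + c/129 (b(c) = c/129 + 118/c = 118/c + c/129)
1/b(74) = 1/(118/74 + (1/129)*74) = 1/(118*(1/74) + 74/129) = 1/(59/37 + 74/129) = 1/(10349/4773) = 4773/10349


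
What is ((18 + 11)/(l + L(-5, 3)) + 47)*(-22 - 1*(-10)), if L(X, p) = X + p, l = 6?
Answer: -651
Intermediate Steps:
((18 + 11)/(l + L(-5, 3)) + 47)*(-22 - 1*(-10)) = ((18 + 11)/(6 + (-5 + 3)) + 47)*(-22 - 1*(-10)) = (29/(6 - 2) + 47)*(-22 + 10) = (29/4 + 47)*(-12) = (217/4)*(-12) = -651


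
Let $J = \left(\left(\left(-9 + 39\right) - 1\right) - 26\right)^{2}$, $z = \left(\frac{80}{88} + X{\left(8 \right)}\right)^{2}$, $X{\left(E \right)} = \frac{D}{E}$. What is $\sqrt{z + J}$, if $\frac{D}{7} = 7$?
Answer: $\frac{\sqrt{452857}}{88} \approx 7.6471$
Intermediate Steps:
$D = 49$ ($D = 7 \cdot 7 = 49$)
$X{\left(E \right)} = \frac{49}{E}$
$z = \frac{383161}{7744}$ ($z = \left(\frac{80}{88} + \frac{49}{8}\right)^{2} = \left(80 \cdot \frac{1}{88} + 49 \cdot \frac{1}{8}\right)^{2} = \left(\frac{10}{11} + \frac{49}{8}\right)^{2} = \left(\frac{619}{88}\right)^{2} = \frac{383161}{7744} \approx 49.478$)
$J = 9$ ($J = \left(\left(30 - 1\right) - 26\right)^{2} = \left(29 - 26\right)^{2} = 3^{2} = 9$)
$\sqrt{z + J} = \sqrt{\frac{383161}{7744} + 9} = \sqrt{\frac{452857}{7744}} = \frac{\sqrt{452857}}{88}$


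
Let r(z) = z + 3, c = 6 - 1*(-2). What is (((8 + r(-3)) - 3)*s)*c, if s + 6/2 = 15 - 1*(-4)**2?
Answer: -160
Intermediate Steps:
c = 8 (c = 6 + 2 = 8)
s = -4 (s = -3 + (15 - 1*(-4)**2) = -3 + (15 - 1*16) = -3 + (15 - 16) = -3 - 1 = -4)
r(z) = 3 + z
(((8 + r(-3)) - 3)*s)*c = (((8 + (3 - 3)) - 3)*(-4))*8 = (((8 + 0) - 3)*(-4))*8 = ((8 - 3)*(-4))*8 = (5*(-4))*8 = -20*8 = -160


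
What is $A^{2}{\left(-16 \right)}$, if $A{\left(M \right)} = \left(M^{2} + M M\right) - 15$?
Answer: $247009$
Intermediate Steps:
$A{\left(M \right)} = -15 + 2 M^{2}$ ($A{\left(M \right)} = \left(M^{2} + M^{2}\right) - 15 = 2 M^{2} - 15 = -15 + 2 M^{2}$)
$A^{2}{\left(-16 \right)} = \left(-15 + 2 \left(-16\right)^{2}\right)^{2} = \left(-15 + 2 \cdot 256\right)^{2} = \left(-15 + 512\right)^{2} = 497^{2} = 247009$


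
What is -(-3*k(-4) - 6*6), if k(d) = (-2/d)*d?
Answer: 30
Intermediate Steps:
k(d) = -2
-(-3*k(-4) - 6*6) = -(-3*(-2) - 6*6) = -(6 - 36) = -1*(-30) = 30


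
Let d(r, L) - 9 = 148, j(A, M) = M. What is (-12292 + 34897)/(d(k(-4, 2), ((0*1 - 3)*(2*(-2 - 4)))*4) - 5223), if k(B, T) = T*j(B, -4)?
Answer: -22605/5066 ≈ -4.4621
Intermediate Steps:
k(B, T) = -4*T (k(B, T) = T*(-4) = -4*T)
d(r, L) = 157 (d(r, L) = 9 + 148 = 157)
(-12292 + 34897)/(d(k(-4, 2), ((0*1 - 3)*(2*(-2 - 4)))*4) - 5223) = (-12292 + 34897)/(157 - 5223) = 22605/(-5066) = 22605*(-1/5066) = -22605/5066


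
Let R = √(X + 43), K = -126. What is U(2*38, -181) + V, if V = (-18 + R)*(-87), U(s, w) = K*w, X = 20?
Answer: 24372 - 261*√7 ≈ 23681.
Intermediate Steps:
R = 3*√7 (R = √(20 + 43) = √63 = 3*√7 ≈ 7.9373)
U(s, w) = -126*w
V = 1566 - 261*√7 (V = (-18 + 3*√7)*(-87) = 1566 - 261*√7 ≈ 875.46)
U(2*38, -181) + V = -126*(-181) + (1566 - 261*√7) = 22806 + (1566 - 261*√7) = 24372 - 261*√7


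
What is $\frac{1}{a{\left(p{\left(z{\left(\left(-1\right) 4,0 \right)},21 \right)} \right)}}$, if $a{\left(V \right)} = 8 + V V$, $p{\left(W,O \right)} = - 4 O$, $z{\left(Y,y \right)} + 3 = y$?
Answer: $\frac{1}{7064} \approx 0.00014156$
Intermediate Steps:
$z{\left(Y,y \right)} = -3 + y$
$a{\left(V \right)} = 8 + V^{2}$
$\frac{1}{a{\left(p{\left(z{\left(\left(-1\right) 4,0 \right)},21 \right)} \right)}} = \frac{1}{8 + \left(\left(-4\right) 21\right)^{2}} = \frac{1}{8 + \left(-84\right)^{2}} = \frac{1}{8 + 7056} = \frac{1}{7064}$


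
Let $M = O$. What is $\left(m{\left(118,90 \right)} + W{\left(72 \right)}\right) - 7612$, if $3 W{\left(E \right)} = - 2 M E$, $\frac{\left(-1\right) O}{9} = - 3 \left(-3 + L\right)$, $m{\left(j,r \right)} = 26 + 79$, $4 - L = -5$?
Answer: $-15283$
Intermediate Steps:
$L = 9$ ($L = 4 - -5 = 4 + 5 = 9$)
$m{\left(j,r \right)} = 105$
$O = 162$ ($O = - 9 \left(- 3 \left(-3 + 9\right)\right) = - 9 \left(\left(-3\right) 6\right) = \left(-9\right) \left(-18\right) = 162$)
$M = 162$
$W{\left(E \right)} = - 108 E$ ($W{\left(E \right)} = \frac{\left(-2\right) 162 E}{3} = \frac{\left(-324\right) E}{3} = - 108 E$)
$\left(m{\left(118,90 \right)} + W{\left(72 \right)}\right) - 7612 = \left(105 - 7776\right) - 7612 = -7671 - 7612 = -15283$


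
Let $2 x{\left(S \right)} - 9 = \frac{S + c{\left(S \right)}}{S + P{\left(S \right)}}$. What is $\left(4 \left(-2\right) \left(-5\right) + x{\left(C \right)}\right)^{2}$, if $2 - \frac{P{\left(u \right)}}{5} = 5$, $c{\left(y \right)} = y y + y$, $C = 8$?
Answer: $\frac{294849}{196} \approx 1504.3$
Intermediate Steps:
$c{\left(y \right)} = y + y^{2}$ ($c{\left(y \right)} = y^{2} + y = y + y^{2}$)
$P{\left(u \right)} = -15$ ($P{\left(u \right)} = 10 - 25 = -15$)
$x{\left(S \right)} = \frac{9}{2} + \frac{S + S \left(1 + S\right)}{2 \left(-15 + S\right)}$ ($x{\left(S \right)} = \frac{9}{2} + \frac{\left(S + S \left(1 + S\right)\right) \frac{1}{S - 15}}{2} = \frac{9}{2} + \frac{\left(S + S \left(1 + S\right)\right) \frac{1}{-15 + S}}{2} = \frac{9}{2} + \frac{\frac{1}{-15 + S} \left(S + S \left(1 + S\right)\right)}{2} = \frac{9}{2} + \frac{S + S \left(1 + S\right)}{2 \left(-15 + S\right)}$)
$\left(4 \left(-2\right) \left(-5\right) + x{\left(C \right)}\right)^{2} = \left(4 \left(-2\right) \left(-5\right) + \frac{-135 + 8^{2} + 11 \cdot 8}{2 \left(-15 + 8\right)}\right)^{2} = \left(\left(-8\right) \left(-5\right) + \frac{-135 + 64 + 88}{2 \left(-7\right)}\right)^{2} = \left(40 + \frac{1}{2} \left(- \frac{1}{7}\right) 17\right)^{2} = \left(40 - \frac{17}{14}\right)^{2} = \left(\frac{543}{14}\right)^{2} = \frac{294849}{196}$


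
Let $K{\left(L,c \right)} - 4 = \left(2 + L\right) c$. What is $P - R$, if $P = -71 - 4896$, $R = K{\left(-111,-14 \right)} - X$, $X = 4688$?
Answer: $-1809$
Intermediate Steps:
$K{\left(L,c \right)} = 4 + c \left(2 + L\right)$ ($K{\left(L,c \right)} = 4 + \left(2 + L\right) c = 4 + c \left(2 + L\right)$)
$R = -3158$ ($R = \left(4 + 2 \left(-14\right) - -1554\right) - 4688 = \left(4 - 28 + 1554\right) - 4688 = 1530 - 4688 = -3158$)
$P = -4967$ ($P = -71 - 4896 = -4967$)
$P - R = -4967 - -3158 = -4967 + 3158 = -1809$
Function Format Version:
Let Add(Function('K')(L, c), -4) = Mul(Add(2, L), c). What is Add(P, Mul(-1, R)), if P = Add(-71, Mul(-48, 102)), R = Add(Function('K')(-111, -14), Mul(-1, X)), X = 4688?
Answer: -1809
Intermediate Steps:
Function('K')(L, c) = Add(4, Mul(c, Add(2, L))) (Function('K')(L, c) = Add(4, Mul(Add(2, L), c)) = Add(4, Mul(c, Add(2, L))))
R = -3158 (R = Add(Add(4, Mul(2, -14), Mul(-111, -14)), Mul(-1, 4688)) = Add(Add(4, -28, 1554), -4688) = Add(1530, -4688) = -3158)
P = -4967 (P = Add(-71, -4896) = -4967)
Add(P, Mul(-1, R)) = Add(-4967, Mul(-1, -3158)) = Add(-4967, 3158) = -1809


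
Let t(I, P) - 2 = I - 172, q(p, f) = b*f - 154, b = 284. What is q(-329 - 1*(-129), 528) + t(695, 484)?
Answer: 150323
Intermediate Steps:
q(p, f) = -154 + 284*f (q(p, f) = 284*f - 154 = -154 + 284*f)
t(I, P) = -170 + I (t(I, P) = 2 + (I - 172) = 2 + (-172 + I) = -170 + I)
q(-329 - 1*(-129), 528) + t(695, 484) = (-154 + 284*528) + (-170 + 695) = (-154 + 149952) + 525 = 149798 + 525 = 150323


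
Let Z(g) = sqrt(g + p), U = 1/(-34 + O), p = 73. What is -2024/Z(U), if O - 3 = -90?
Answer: -121*sqrt(138)/6 ≈ -236.90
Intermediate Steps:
O = -87 (O = 3 - 90 = -87)
U = -1/121 (U = 1/(-34 - 87) = 1/(-121) = -1/121 ≈ -0.0082645)
Z(g) = sqrt(73 + g) (Z(g) = sqrt(g + 73) = sqrt(73 + g))
-2024/Z(U) = -2024/sqrt(73 - 1/121) = -2024*11*sqrt(138)/1104 = -121*sqrt(138)/6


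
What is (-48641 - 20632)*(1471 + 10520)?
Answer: -830652543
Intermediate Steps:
(-48641 - 20632)*(1471 + 10520) = -69273*11991 = -830652543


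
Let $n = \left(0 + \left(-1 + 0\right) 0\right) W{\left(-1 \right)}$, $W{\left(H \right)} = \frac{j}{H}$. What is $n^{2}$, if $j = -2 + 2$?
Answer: $0$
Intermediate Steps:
$j = 0$
$W{\left(H \right)} = 0$ ($W{\left(H \right)} = \frac{0}{H} = 0$)
$n = 0$ ($n = \left(0 + \left(-1 + 0\right) 0\right) 0 = \left(0 - 0\right) 0 = \left(0 + 0\right) 0 = 0 \cdot 0 = 0$)
$n^{2} = 0^{2} = 0$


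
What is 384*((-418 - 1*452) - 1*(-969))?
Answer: 38016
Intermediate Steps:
384*((-418 - 1*452) - 1*(-969)) = 384*((-418 - 452) + 969) = 384*(-870 + 969) = 384*99 = 38016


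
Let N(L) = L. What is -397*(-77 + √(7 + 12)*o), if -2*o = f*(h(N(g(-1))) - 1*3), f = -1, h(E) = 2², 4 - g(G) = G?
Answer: 30569 - 397*√19/2 ≈ 29704.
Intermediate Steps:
g(G) = 4 - G
h(E) = 4
o = ½ (o = -(-1)*(4 - 1*3)/2 = -(-1)*(4 - 3)/2 = -(-1)/2 = -½*(-1) = ½ ≈ 0.50000)
-397*(-77 + √(7 + 12)*o) = -397*(-77 + √(7 + 12)*(½)) = -397*(-77 + √19*(½)) = -397*(-77 + √19/2) = 30569 - 397*√19/2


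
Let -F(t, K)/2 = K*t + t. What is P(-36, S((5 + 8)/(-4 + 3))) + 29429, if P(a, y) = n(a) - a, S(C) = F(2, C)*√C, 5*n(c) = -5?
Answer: 29464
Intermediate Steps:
n(c) = -1 (n(c) = (⅕)*(-5) = -1)
F(t, K) = -2*t - 2*K*t (F(t, K) = -2*(K*t + t) = -2*(t + K*t) = -2*t - 2*K*t)
S(C) = √C*(-4 - 4*C) (S(C) = (-2*2*(1 + C))*√C = (-4 - 4*C)*√C = √C*(-4 - 4*C))
P(a, y) = -1 - a
P(-36, S((5 + 8)/(-4 + 3))) + 29429 = (-1 - 1*(-36)) + 29429 = (-1 + 36) + 29429 = 35 + 29429 = 29464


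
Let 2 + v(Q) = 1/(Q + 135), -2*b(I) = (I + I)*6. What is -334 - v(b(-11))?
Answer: -66733/201 ≈ -332.00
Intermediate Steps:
b(I) = -6*I (b(I) = -(I + I)*6/2 = -2*I*6/2 = -6*I)
v(Q) = -2 + 1/(135 + Q) (v(Q) = -2 + 1/(Q + 135) = -2 + 1/(135 + Q))
-334 - v(b(-11)) = -334 - (-269 - (-12)*(-11))/(135 - 6*(-11)) = -334 - (-269 - 2*66)/(135 + 66) = -334 - (-269 - 132)/201 = -334 - (-401)/201 = -334 - 1*(-401/201) = -334 + 401/201 = -66733/201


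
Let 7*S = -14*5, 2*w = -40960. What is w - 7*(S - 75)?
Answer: -19885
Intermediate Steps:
w = -20480 (w = (1/2)*(-40960) = -20480)
S = -10 (S = (-14*5)/7 = (1/7)*(-70) = -10)
w - 7*(S - 75) = -20480 - 7*(-10 - 75) = -20480 - 7*(-85) = -20480 + 595 = -19885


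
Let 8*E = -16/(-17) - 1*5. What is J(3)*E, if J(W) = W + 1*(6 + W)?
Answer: -207/34 ≈ -6.0882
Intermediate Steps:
J(W) = 6 + 2*W (J(W) = W + (6 + W) = 6 + 2*W)
E = -69/136 (E = (-16/(-17) - 1*5)/8 = (-16*(-1/17) - 5)/8 = (16/17 - 5)/8 = (⅛)*(-69/17) = -69/136 ≈ -0.50735)
J(3)*E = (6 + 2*3)*(-69/136) = (6 + 6)*(-69/136) = 12*(-69/136) = -207/34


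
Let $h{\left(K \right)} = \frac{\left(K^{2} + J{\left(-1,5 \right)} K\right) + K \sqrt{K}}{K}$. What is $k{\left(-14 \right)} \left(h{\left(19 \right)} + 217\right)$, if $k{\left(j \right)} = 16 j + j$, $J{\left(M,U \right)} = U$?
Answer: $-57358 - 238 \sqrt{19} \approx -58395.0$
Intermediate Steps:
$h{\left(K \right)} = \frac{K^{2} + K^{\frac{3}{2}} + 5 K}{K}$ ($h{\left(K \right)} = \frac{\left(K^{2} + 5 K\right) + K \sqrt{K}}{K} = \frac{\left(K^{2} + 5 K\right) + K^{\frac{3}{2}}}{K} = \frac{K^{2} + K^{\frac{3}{2}} + 5 K}{K}$)
$k{\left(j \right)} = 17 j$
$k{\left(-14 \right)} \left(h{\left(19 \right)} + 217\right) = 17 \left(-14\right) \left(\left(5 + 19 + \sqrt{19}\right) + 217\right) = - 238 \left(\left(24 + \sqrt{19}\right) + 217\right) = - 238 \left(241 + \sqrt{19}\right) = -57358 - 238 \sqrt{19}$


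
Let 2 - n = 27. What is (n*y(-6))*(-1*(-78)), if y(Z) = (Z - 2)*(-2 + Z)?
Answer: -124800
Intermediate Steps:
n = -25 (n = 2 - 1*27 = 2 - 27 = -25)
y(Z) = (-2 + Z)² (y(Z) = (-2 + Z)*(-2 + Z) = (-2 + Z)²)
(n*y(-6))*(-1*(-78)) = (-25*(-2 - 6)²)*(-1*(-78)) = -25*(-8)²*78 = -25*64*78 = -1600*78 = -124800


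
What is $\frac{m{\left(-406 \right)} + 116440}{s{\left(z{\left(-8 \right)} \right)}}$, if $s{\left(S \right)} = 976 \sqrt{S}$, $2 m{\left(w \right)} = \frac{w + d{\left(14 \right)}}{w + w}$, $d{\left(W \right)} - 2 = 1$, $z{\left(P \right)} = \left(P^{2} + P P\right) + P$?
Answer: $\frac{3099983 \sqrt{30}}{1559040} \approx 10.891$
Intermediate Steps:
$z{\left(P \right)} = P + 2 P^{2}$ ($z{\left(P \right)} = \left(P^{2} + P^{2}\right) + P = 2 P^{2} + P = P + 2 P^{2}$)
$d{\left(W \right)} = 3$ ($d{\left(W \right)} = 2 + 1 = 3$)
$m{\left(w \right)} = \frac{3 + w}{4 w}$ ($m{\left(w \right)} = \frac{\left(w + 3\right) \frac{1}{w + w}}{2} = \frac{\left(3 + w\right) \frac{1}{2 w}}{2} = \frac{\frac{1}{2} \frac{1}{w} \left(3 + w\right)}{2} = \frac{3 + w}{4 w}$)
$\frac{m{\left(-406 \right)} + 116440}{s{\left(z{\left(-8 \right)} \right)}} = \frac{\frac{3 - 406}{4 \left(-406\right)} + 116440}{976 \sqrt{- 8 \left(1 + 2 \left(-8\right)\right)}} = \frac{\frac{1}{4} \left(- \frac{1}{406}\right) \left(-403\right) + 116440}{976 \sqrt{- 8 \left(1 - 16\right)}} = \frac{\frac{403}{1624} + 116440}{976 \sqrt{\left(-8\right) \left(-15\right)}} = \frac{189098963}{1624 \cdot 976 \sqrt{120}} = \frac{189098963}{1624 \cdot 976 \cdot 2 \sqrt{30}} = \frac{189098963}{1624 \cdot 1952 \sqrt{30}} = \frac{189098963 \frac{\sqrt{30}}{58560}}{1624} = \frac{3099983 \sqrt{30}}{1559040}$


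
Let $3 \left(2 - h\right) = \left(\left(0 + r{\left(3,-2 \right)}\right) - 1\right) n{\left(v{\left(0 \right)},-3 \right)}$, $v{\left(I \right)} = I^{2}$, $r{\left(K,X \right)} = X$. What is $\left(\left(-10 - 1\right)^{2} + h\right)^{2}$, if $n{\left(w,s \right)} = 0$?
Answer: $15129$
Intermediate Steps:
$h = 2$ ($h = 2 - \frac{\left(\left(0 - 2\right) - 1\right) 0}{3} = 2 - \frac{\left(-2 - 1\right) 0}{3} = 2 - \frac{\left(-3\right) 0}{3} = 2 - 0 = 2 + 0 = 2$)
$\left(\left(-10 - 1\right)^{2} + h\right)^{2} = \left(\left(-10 - 1\right)^{2} + 2\right)^{2} = \left(\left(-11\right)^{2} + 2\right)^{2} = \left(121 + 2\right)^{2} = 123^{2} = 15129$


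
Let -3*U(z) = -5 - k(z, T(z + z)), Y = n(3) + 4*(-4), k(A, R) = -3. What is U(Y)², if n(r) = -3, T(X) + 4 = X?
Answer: 4/9 ≈ 0.44444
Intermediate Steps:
T(X) = -4 + X
Y = -19 (Y = -3 + 4*(-4) = -3 - 16 = -19)
U(z) = ⅔ (U(z) = -(-5 - 1*(-3))/3 = -(-5 + 3)/3 = -⅓*(-2) = ⅔)
U(Y)² = (⅔)² = 4/9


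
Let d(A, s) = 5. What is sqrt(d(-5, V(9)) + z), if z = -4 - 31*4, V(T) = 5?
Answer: I*sqrt(123) ≈ 11.091*I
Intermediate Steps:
z = -128 (z = -4 - 124 = -128)
sqrt(d(-5, V(9)) + z) = sqrt(5 - 128) = sqrt(-123) = I*sqrt(123)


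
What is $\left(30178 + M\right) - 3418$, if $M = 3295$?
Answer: $30055$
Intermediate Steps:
$\left(30178 + M\right) - 3418 = \left(30178 + 3295\right) - 3418 = 33473 - 3418 = 30055$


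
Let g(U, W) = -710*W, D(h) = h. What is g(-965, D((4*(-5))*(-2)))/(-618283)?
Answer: 28400/618283 ≈ 0.045934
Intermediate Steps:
g(-965, D((4*(-5))*(-2)))/(-618283) = -710*4*(-5)*(-2)/(-618283) = -(-14200)*(-2)*(-1/618283) = -710*40*(-1/618283) = -28400*(-1/618283) = 28400/618283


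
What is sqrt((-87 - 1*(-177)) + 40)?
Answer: sqrt(130) ≈ 11.402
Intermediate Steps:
sqrt((-87 - 1*(-177)) + 40) = sqrt((-87 + 177) + 40) = sqrt(90 + 40) = sqrt(130)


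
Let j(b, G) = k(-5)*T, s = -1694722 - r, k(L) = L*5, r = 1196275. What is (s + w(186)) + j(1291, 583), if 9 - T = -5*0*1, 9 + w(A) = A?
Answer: -2891045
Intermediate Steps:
k(L) = 5*L
w(A) = -9 + A
s = -2890997 (s = -1694722 - 1*1196275 = -1694722 - 1196275 = -2890997)
T = 9 (T = 9 - (-5*0) = 9 - 0 = 9 - 1*0 = 9 + 0 = 9)
j(b, G) = -225 (j(b, G) = (5*(-5))*9 = -25*9 = -225)
(s + w(186)) + j(1291, 583) = (-2890997 + (-9 + 186)) - 225 = (-2890997 + 177) - 225 = -2890820 - 225 = -2891045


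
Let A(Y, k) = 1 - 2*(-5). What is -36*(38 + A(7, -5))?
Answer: -1764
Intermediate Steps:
A(Y, k) = 11 (A(Y, k) = 1 + 10 = 11)
-36*(38 + A(7, -5)) = -36*(38 + 11) = -36*49 = -1764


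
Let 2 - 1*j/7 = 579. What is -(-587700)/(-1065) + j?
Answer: -325949/71 ≈ -4590.8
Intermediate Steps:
j = -4039 (j = 14 - 7*579 = 14 - 4053 = -4039)
-(-587700)/(-1065) + j = -(-587700)/(-1065) - 4039 = -(-587700)*(-1)/1065 - 4039 = -1306*30/71 - 4039 = -39180/71 - 4039 = -325949/71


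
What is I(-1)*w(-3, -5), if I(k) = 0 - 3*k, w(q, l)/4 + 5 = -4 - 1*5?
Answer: -168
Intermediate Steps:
w(q, l) = -56 (w(q, l) = -20 + 4*(-4 - 1*5) = -20 + 4*(-4 - 5) = -20 + 4*(-9) = -20 - 36 = -56)
I(k) = -3*k
I(-1)*w(-3, -5) = -3*(-1)*(-56) = 3*(-56) = -168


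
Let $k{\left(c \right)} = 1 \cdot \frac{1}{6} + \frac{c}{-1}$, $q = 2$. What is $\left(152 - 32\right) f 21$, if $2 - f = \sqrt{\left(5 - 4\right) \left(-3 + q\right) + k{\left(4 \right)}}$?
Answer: $5040 - 420 i \sqrt{174} \approx 5040.0 - 5540.2 i$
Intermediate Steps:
$k{\left(c \right)} = \frac{1}{6} - c$ ($k{\left(c \right)} = 1 \cdot \frac{1}{6} + c \left(-1\right) = \frac{1}{6} - c$)
$f = 2 - \frac{i \sqrt{174}}{6}$ ($f = 2 - \sqrt{\left(5 - 4\right) \left(-3 + 2\right) + \left(\frac{1}{6} - 4\right)} = 2 - \sqrt{1 \left(-1\right) + \left(\frac{1}{6} - 4\right)} = 2 - \sqrt{-1 - \frac{23}{6}} = 2 - \sqrt{- \frac{29}{6}} = 2 - \frac{i \sqrt{174}}{6} \approx 2.0 - 2.1985 i$)
$\left(152 - 32\right) f 21 = \left(152 - 32\right) \left(2 - \frac{i \sqrt{174}}{6}\right) 21 = 120 \left(2 - \frac{i \sqrt{174}}{6}\right) 21 = \left(240 - 20 i \sqrt{174}\right) 21 = 5040 - 420 i \sqrt{174}$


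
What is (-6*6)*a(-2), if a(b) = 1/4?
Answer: -9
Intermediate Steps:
a(b) = ¼
(-6*6)*a(-2) = -6*6*(¼) = -36*¼ = -9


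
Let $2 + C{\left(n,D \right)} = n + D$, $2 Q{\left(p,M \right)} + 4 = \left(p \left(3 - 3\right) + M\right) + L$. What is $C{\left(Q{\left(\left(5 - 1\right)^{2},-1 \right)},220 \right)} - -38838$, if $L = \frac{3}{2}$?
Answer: $\frac{156217}{4} \approx 39054.0$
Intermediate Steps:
$L = \frac{3}{2}$ ($L = 3 \cdot \frac{1}{2} = \frac{3}{2} \approx 1.5$)
$Q{\left(p,M \right)} = - \frac{5}{4} + \frac{M}{2}$ ($Q{\left(p,M \right)} = -2 + \frac{\left(p \left(3 - 3\right) + M\right) + \frac{3}{2}}{2} = -2 + \frac{\left(p 0 + M\right) + \frac{3}{2}}{2} = -2 + \frac{\left(0 + M\right) + \frac{3}{2}}{2} = -2 + \frac{M + \frac{3}{2}}{2} = -2 + \frac{\frac{3}{2} + M}{2} = -2 + \left(\frac{3}{4} + \frac{M}{2}\right) = - \frac{5}{4} + \frac{M}{2}$)
$C{\left(n,D \right)} = -2 + D + n$ ($C{\left(n,D \right)} = -2 + \left(n + D\right) = -2 + \left(D + n\right) = -2 + D + n$)
$C{\left(Q{\left(\left(5 - 1\right)^{2},-1 \right)},220 \right)} - -38838 = \left(-2 + 220 + \left(- \frac{5}{4} + \frac{1}{2} \left(-1\right)\right)\right) - -38838 = \left(-2 + 220 - \frac{7}{4}\right) + 38838 = \frac{865}{4} + 38838 = \frac{156217}{4}$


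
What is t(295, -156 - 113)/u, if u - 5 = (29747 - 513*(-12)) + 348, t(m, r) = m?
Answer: 295/36256 ≈ 0.0081366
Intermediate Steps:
u = 36256 (u = 5 + ((29747 - 513*(-12)) + 348) = 5 + ((29747 + 6156) + 348) = 5 + (35903 + 348) = 5 + 36251 = 36256)
t(295, -156 - 113)/u = 295/36256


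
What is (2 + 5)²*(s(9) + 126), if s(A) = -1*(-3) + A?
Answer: 6762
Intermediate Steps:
s(A) = 3 + A
(2 + 5)²*(s(9) + 126) = (2 + 5)²*((3 + 9) + 126) = 7²*(12 + 126) = 49*138 = 6762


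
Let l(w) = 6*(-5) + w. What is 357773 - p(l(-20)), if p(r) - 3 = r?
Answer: 357820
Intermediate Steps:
l(w) = -30 + w
p(r) = 3 + r
357773 - p(l(-20)) = 357773 - (3 + (-30 - 20)) = 357773 - (3 - 50) = 357773 - 1*(-47) = 357773 + 47 = 357820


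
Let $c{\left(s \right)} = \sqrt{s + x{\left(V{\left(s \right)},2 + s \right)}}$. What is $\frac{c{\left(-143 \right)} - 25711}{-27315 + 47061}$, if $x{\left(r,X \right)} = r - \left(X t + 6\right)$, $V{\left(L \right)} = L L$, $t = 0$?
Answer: $- \frac{25711}{19746} + \frac{5 \sqrt{203}}{9873} \approx -1.2949$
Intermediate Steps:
$V{\left(L \right)} = L^{2}$
$x{\left(r,X \right)} = -6 + r$ ($x{\left(r,X \right)} = r - \left(X 0 + 6\right) = r - \left(0 + 6\right) = r - 6 = -6 + r$)
$c{\left(s \right)} = \sqrt{-6 + s + s^{2}}$ ($c{\left(s \right)} = \sqrt{s + \left(-6 + s^{2}\right)} = \sqrt{-6 + s + s^{2}}$)
$\frac{c{\left(-143 \right)} - 25711}{-27315 + 47061} = \frac{\sqrt{-6 - 143 + \left(-143\right)^{2}} - 25711}{-27315 + 47061} = \frac{\sqrt{-6 - 143 + 20449} - 25711}{19746} = \left(\sqrt{20300} - 25711\right) \frac{1}{19746} = \left(10 \sqrt{203} - 25711\right) \frac{1}{19746} = \left(-25711 + 10 \sqrt{203}\right) \frac{1}{19746} = - \frac{25711}{19746} + \frac{5 \sqrt{203}}{9873}$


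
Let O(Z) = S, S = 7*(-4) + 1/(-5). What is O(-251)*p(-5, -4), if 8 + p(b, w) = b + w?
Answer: 2397/5 ≈ 479.40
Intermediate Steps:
p(b, w) = -8 + b + w (p(b, w) = -8 + (b + w) = -8 + b + w)
S = -141/5 (S = -28 - ⅕ = -141/5 ≈ -28.200)
O(Z) = -141/5
O(-251)*p(-5, -4) = -141*(-8 - 5 - 4)/5 = -141/5*(-17) = 2397/5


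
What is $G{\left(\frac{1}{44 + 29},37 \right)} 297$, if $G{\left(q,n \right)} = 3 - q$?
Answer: $\frac{64746}{73} \approx 886.93$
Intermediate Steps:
$G{\left(\frac{1}{44 + 29},37 \right)} 297 = \left(3 - \frac{1}{44 + 29}\right) 297 = \left(3 - \frac{1}{73}\right) 297 = \frac{218}{73} \cdot 297 = \frac{64746}{73}$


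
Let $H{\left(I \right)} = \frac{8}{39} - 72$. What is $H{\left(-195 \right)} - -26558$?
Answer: $\frac{1032962}{39} \approx 26486.0$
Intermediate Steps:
$H{\left(I \right)} = - \frac{2800}{39}$ ($H{\left(I \right)} = 8 \cdot \frac{1}{39} - 72 = \frac{8}{39} - 72 = - \frac{2800}{39}$)
$H{\left(-195 \right)} - -26558 = - \frac{2800}{39} - -26558 = - \frac{2800}{39} + 26558 = \frac{1032962}{39}$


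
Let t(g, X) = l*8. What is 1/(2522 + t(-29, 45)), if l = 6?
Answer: 1/2570 ≈ 0.00038911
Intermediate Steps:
t(g, X) = 48 (t(g, X) = 6*8 = 48)
1/(2522 + t(-29, 45)) = 1/(2522 + 48) = 1/2570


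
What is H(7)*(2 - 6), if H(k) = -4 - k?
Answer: 44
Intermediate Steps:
H(7)*(2 - 6) = (-4 - 1*7)*(2 - 6) = (-4 - 7)*(-4) = -11*(-4) = 44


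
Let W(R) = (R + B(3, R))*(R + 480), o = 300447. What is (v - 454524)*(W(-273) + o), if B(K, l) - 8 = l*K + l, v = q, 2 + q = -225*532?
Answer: -11224969848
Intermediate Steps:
q = -119702 (q = -2 - 225*532 = -2 - 119700 = -119702)
v = -119702
B(K, l) = 8 + l + K*l (B(K, l) = 8 + (l*K + l) = 8 + (K*l + l) = 8 + (l + K*l) = 8 + l + K*l)
W(R) = (8 + 5*R)*(480 + R) (W(R) = (R + (8 + R + 3*R))*(R + 480) = (R + (8 + 4*R))*(480 + R) = (8 + 5*R)*(480 + R))
(v - 454524)*(W(-273) + o) = (-119702 - 454524)*((3840 + 5*(-273)² + 2408*(-273)) + 300447) = -574226*((3840 + 5*74529 - 657384) + 300447) = -574226*((3840 + 372645 - 657384) + 300447) = -574226*(-280899 + 300447) = -574226*19548 = -11224969848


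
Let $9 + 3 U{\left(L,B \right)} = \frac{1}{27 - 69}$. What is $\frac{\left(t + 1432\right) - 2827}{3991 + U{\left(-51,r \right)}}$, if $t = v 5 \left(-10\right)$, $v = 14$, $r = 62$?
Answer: $- \frac{263970}{502487} \approx -0.52533$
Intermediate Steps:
$U{\left(L,B \right)} = - \frac{379}{126}$ ($U{\left(L,B \right)} = -3 + \frac{1}{3 \left(27 - 69\right)} = -3 + \frac{1}{3 \left(-42\right)} = -3 + \frac{1}{3} \left(- \frac{1}{42}\right) = -3 - \frac{1}{126} = - \frac{379}{126}$)
$t = -700$ ($t = 14 \cdot 5 \left(-10\right) = 70 \left(-10\right) = -700$)
$\frac{\left(t + 1432\right) - 2827}{3991 + U{\left(-51,r \right)}} = \frac{\left(-700 + 1432\right) - 2827}{3991 - \frac{379}{126}} = \frac{732 - 2827}{\frac{502487}{126}} = \left(-2095\right) \frac{126}{502487} = - \frac{263970}{502487}$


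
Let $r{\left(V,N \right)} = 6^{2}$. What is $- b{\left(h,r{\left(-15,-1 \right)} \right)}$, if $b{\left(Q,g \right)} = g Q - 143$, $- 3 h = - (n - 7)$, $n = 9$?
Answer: $119$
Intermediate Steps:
$r{\left(V,N \right)} = 36$
$h = \frac{2}{3}$ ($h = - \frac{\left(-1\right) \left(9 - 7\right)}{3} = - \frac{\left(-1\right) 2}{3} = \left(- \frac{1}{3}\right) \left(-2\right) = \frac{2}{3} \approx 0.66667$)
$b{\left(Q,g \right)} = -143 + Q g$ ($b{\left(Q,g \right)} = Q g - 143 = -143 + Q g$)
$- b{\left(h,r{\left(-15,-1 \right)} \right)} = - (-143 + \frac{2}{3} \cdot 36) = - (-143 + 24) = \left(-1\right) \left(-119\right) = 119$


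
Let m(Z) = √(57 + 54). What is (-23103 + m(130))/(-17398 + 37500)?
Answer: -23103/20102 + √111/20102 ≈ -1.1488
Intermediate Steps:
m(Z) = √111
(-23103 + m(130))/(-17398 + 37500) = (-23103 + √111)/(-17398 + 37500) = (-23103 + √111)/20102 = (-23103 + √111)*(1/20102) = -23103/20102 + √111/20102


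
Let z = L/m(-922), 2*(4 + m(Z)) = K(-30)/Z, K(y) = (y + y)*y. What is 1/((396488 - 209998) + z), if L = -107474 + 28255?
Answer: 2294/464328019 ≈ 4.9405e-6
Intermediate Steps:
K(y) = 2*y² (K(y) = (2*y)*y = 2*y²)
m(Z) = -4 + 900/Z (m(Z) = -4 + ((2*(-30)²)/Z)/2 = -4 + ((2*900)/Z)/2 = -4 + (1800/Z)/2 = -4 + 900/Z)
L = -79219
z = 36519959/2294 (z = -79219/(-4 + 900/(-922)) = -79219/(-4 + 900*(-1/922)) = -79219/(-4 - 450/461) = -79219/(-2294/461) = -79219*(-461/2294) = 36519959/2294 ≈ 15920.)
1/((396488 - 209998) + z) = 1/((396488 - 209998) + 36519959/2294) = 1/(186490 + 36519959/2294) = 1/(464328019/2294) = 2294/464328019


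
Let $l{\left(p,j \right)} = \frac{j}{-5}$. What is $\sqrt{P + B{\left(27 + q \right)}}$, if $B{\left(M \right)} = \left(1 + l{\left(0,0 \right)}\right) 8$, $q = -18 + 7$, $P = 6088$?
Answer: $4 \sqrt{381} \approx 78.077$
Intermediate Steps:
$q = -11$
$l{\left(p,j \right)} = - \frac{j}{5}$ ($l{\left(p,j \right)} = j \left(- \frac{1}{5}\right) = - \frac{j}{5}$)
$B{\left(M \right)} = 8$ ($B{\left(M \right)} = \left(1 - 0\right) 8 = \left(1 + 0\right) 8 = 1 \cdot 8 = 8$)
$\sqrt{P + B{\left(27 + q \right)}} = \sqrt{6088 + 8} = \sqrt{6096} = 4 \sqrt{381}$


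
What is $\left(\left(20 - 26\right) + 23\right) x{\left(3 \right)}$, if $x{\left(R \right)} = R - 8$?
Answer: $-85$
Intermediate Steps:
$x{\left(R \right)} = -8 + R$ ($x{\left(R \right)} = R - 8 = -8 + R$)
$\left(\left(20 - 26\right) + 23\right) x{\left(3 \right)} = \left(\left(20 - 26\right) + 23\right) \left(-8 + 3\right) = \left(-6 + 23\right) \left(-5\right) = 17 \left(-5\right) = -85$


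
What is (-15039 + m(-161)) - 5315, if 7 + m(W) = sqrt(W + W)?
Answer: -20361 + I*sqrt(322) ≈ -20361.0 + 17.944*I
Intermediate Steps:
m(W) = -7 + sqrt(2)*sqrt(W) (m(W) = -7 + sqrt(W + W) = -7 + sqrt(2*W) = -7 + sqrt(2)*sqrt(W))
(-15039 + m(-161)) - 5315 = (-15039 + (-7 + sqrt(2)*sqrt(-161))) - 5315 = (-15039 + (-7 + sqrt(2)*(I*sqrt(161)))) - 5315 = (-15039 + (-7 + I*sqrt(322))) - 5315 = (-15046 + I*sqrt(322)) - 5315 = -20361 + I*sqrt(322)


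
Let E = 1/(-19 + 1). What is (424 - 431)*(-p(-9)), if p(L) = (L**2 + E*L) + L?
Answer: 1015/2 ≈ 507.50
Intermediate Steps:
E = -1/18 (E = 1/(-18) = -1/18 ≈ -0.055556)
p(L) = L**2 + 17*L/18 (p(L) = (L**2 - L/18) + L = L**2 + 17*L/18)
(424 - 431)*(-p(-9)) = (424 - 431)*(-(-9)*(17 + 18*(-9))/18) = -(-7)*(1/18)*(-9)*(17 - 162) = -(-7)*(1/18)*(-9)*(-145) = -(-7)*145/2 = -7*(-145/2) = 1015/2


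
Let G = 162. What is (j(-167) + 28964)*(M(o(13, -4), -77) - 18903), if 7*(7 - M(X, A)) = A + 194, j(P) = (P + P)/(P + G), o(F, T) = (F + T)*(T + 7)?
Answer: -19216792906/35 ≈ -5.4905e+8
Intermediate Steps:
o(F, T) = (7 + T)*(F + T) (o(F, T) = (F + T)*(7 + T) = (7 + T)*(F + T))
j(P) = 2*P/(162 + P) (j(P) = (P + P)/(P + 162) = (2*P)/(162 + P) = 2*P/(162 + P))
M(X, A) = -145/7 - A/7 (M(X, A) = 7 - (A + 194)/7 = 7 - (194 + A)/7 = 7 + (-194/7 - A/7) = -145/7 - A/7)
(j(-167) + 28964)*(M(o(13, -4), -77) - 18903) = (2*(-167)/(162 - 167) + 28964)*((-145/7 - ⅐*(-77)) - 18903) = (2*(-167)/(-5) + 28964)*((-145/7 + 11) - 18903) = (2*(-167)*(-⅕) + 28964)*(-68/7 - 18903) = (334/5 + 28964)*(-132389/7) = (145154/5)*(-132389/7) = -19216792906/35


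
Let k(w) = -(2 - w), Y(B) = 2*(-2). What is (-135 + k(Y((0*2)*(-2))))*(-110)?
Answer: 15510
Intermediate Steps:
Y(B) = -4
k(w) = -2 + w
(-135 + k(Y((0*2)*(-2))))*(-110) = (-135 + (-2 - 4))*(-110) = (-135 - 6)*(-110) = -141*(-110) = 15510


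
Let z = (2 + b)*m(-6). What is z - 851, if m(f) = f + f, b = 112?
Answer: -2219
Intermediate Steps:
m(f) = 2*f
z = -1368 (z = (2 + 112)*(2*(-6)) = 114*(-12) = -1368)
z - 851 = -1368 - 851 = -2219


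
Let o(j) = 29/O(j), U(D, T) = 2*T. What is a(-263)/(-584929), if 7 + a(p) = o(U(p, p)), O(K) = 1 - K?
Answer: 60/5053403 ≈ 1.1873e-5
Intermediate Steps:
o(j) = 29/(1 - j)
a(p) = -7 - 29/(-1 + 2*p)
a(-263)/(-584929) = (2*(-11 - 7*(-263))/(-1 + 2*(-263)))/(-584929) = (2*(-11 + 1841)/(-1 - 526))*(-1/584929) = (2*1830/(-527))*(-1/584929) = (2*(-1/527)*1830)*(-1/584929) = -3660/527*(-1/584929) = 60/5053403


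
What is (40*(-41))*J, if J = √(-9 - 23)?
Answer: -6560*I*√2 ≈ -9277.2*I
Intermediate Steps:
J = 4*I*√2 (J = √(-32) = 4*I*√2 ≈ 5.6569*I)
(40*(-41))*J = (40*(-41))*(4*I*√2) = -6560*I*√2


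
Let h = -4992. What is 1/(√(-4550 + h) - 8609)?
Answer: -8609/74124423 - I*√9542/74124423 ≈ -0.00011614 - 1.3178e-6*I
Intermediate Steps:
1/(√(-4550 + h) - 8609) = 1/(√(-4550 - 4992) - 8609) = 1/(√(-9542) - 8609) = 1/(I*√9542 - 8609) = 1/(-8609 + I*√9542)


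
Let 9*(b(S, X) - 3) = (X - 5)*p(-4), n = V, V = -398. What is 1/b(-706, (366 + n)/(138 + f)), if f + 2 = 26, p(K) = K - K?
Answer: ⅓ ≈ 0.33333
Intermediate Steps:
p(K) = 0
f = 24 (f = -2 + 26 = 24)
n = -398
b(S, X) = 3 (b(S, X) = 3 + ((X - 5)*0)/9 = 3 + ((-5 + X)*0)/9 = 3 + (⅑)*0 = 3 + 0 = 3)
1/b(-706, (366 + n)/(138 + f)) = 1/3 = ⅓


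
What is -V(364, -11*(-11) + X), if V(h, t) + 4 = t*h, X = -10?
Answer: -40400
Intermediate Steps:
V(h, t) = -4 + h*t (V(h, t) = -4 + t*h = -4 + h*t)
-V(364, -11*(-11) + X) = -(-4 + 364*(-11*(-11) - 10)) = -(-4 + 364*(121 - 10)) = -(-4 + 364*111) = -(-4 + 40404) = -1*40400 = -40400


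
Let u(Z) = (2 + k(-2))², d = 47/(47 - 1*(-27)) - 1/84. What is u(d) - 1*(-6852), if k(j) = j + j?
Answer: 6856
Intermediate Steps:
k(j) = 2*j
d = 1937/3108 (d = 47/(47 + 27) - 1*1/84 = 47/74 - 1/84 = 1937/3108 ≈ 0.62323)
u(Z) = 4 (u(Z) = (2 + 2*(-2))² = (2 - 4)² = (-2)² = 4)
u(d) - 1*(-6852) = 4 - 1*(-6852) = 4 + 6852 = 6856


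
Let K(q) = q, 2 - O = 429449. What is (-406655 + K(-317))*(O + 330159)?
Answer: 40407435936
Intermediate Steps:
O = -429447 (O = 2 - 1*429449 = 2 - 429449 = -429447)
(-406655 + K(-317))*(O + 330159) = (-406655 - 317)*(-429447 + 330159) = -406972*(-99288) = 40407435936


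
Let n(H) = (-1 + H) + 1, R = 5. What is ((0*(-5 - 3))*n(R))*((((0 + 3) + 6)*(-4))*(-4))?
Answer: 0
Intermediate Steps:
n(H) = H
((0*(-5 - 3))*n(R))*((((0 + 3) + 6)*(-4))*(-4)) = ((0*(-5 - 3))*5)*((((0 + 3) + 6)*(-4))*(-4)) = ((0*(-8))*5)*(((3 + 6)*(-4))*(-4)) = (0*5)*((9*(-4))*(-4)) = 0*(-36*(-4)) = 0*144 = 0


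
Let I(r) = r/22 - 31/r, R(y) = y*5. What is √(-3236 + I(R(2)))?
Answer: I*√39187610/110 ≈ 56.909*I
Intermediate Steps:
R(y) = 5*y
I(r) = -31/r + r/22 (I(r) = r*(1/22) - 31/r = r/22 - 31/r = -31/r + r/22)
√(-3236 + I(R(2))) = √(-3236 + (-31/(5*2) + (5*2)/22)) = √(-3236 + (-31/10 + (1/22)*10)) = √(-3236 + (-31*⅒ + 5/11)) = √(-3236 + (-31/10 + 5/11)) = √(-3236 - 291/110) = √(-356251/110) = I*√39187610/110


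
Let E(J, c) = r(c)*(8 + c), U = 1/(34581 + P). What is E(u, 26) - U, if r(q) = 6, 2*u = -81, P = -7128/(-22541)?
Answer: 159017457055/779497449 ≈ 204.00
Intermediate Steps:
P = 7128/22541 (P = -7128*(-1/22541) = 7128/22541 ≈ 0.31622)
u = -81/2 (u = (½)*(-81) = -81/2 ≈ -40.500)
U = 22541/779497449 (U = 1/(34581 + 7128/22541) = 1/(779497449/22541) = 22541/779497449 ≈ 2.8917e-5)
E(J, c) = 48 + 6*c (E(J, c) = 6*(8 + c) = 48 + 6*c)
E(u, 26) - U = (48 + 6*26) - 1*22541/779497449 = (48 + 156) - 22541/779497449 = 204 - 22541/779497449 = 159017457055/779497449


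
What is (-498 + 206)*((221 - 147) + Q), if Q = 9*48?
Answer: -147752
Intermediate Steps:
Q = 432
(-498 + 206)*((221 - 147) + Q) = (-498 + 206)*((221 - 147) + 432) = -292*(74 + 432) = -292*506 = -147752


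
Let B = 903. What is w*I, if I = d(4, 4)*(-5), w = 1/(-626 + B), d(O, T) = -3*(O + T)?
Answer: 120/277 ≈ 0.43321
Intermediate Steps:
d(O, T) = -3*O - 3*T
w = 1/277 (w = 1/(-626 + 903) = 1/277 ≈ 0.0036101)
I = 120 (I = (-3*4 - 3*4)*(-5) = (-12 - 12)*(-5) = -24*(-5) = 120)
w*I = (1/277)*120 = 120/277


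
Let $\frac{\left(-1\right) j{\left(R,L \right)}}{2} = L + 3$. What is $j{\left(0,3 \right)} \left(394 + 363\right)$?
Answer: $-9084$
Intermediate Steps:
$j{\left(R,L \right)} = -6 - 2 L$ ($j{\left(R,L \right)} = - 2 \left(L + 3\right) = - 2 \left(3 + L\right) = -6 - 2 L$)
$j{\left(0,3 \right)} \left(394 + 363\right) = \left(-6 - 6\right) \left(394 + 363\right) = \left(-6 - 6\right) 757 = \left(-12\right) 757 = -9084$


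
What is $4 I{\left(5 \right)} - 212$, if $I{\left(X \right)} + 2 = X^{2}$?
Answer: $-120$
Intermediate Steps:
$I{\left(X \right)} = -2 + X^{2}$
$4 I{\left(5 \right)} - 212 = 4 \left(-2 + 5^{2}\right) - 212 = 4 \left(-2 + 25\right) - 212 = 4 \cdot 23 - 212 = 92 - 212 = -120$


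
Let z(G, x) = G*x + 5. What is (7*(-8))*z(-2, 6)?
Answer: 392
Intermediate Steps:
z(G, x) = 5 + G*x
(7*(-8))*z(-2, 6) = (7*(-8))*(5 - 2*6) = -56*(5 - 12) = -56*(-7) = 392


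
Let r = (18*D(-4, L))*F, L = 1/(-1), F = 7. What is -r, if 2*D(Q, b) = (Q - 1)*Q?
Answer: -1260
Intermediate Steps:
L = -1
D(Q, b) = Q*(-1 + Q)/2 (D(Q, b) = ((Q - 1)*Q)/2 = ((-1 + Q)*Q)/2 = (Q*(-1 + Q))/2 = Q*(-1 + Q)/2)
r = 1260 (r = (18*((1/2)*(-4)*(-1 - 4)))*7 = (18*((1/2)*(-4)*(-5)))*7 = (18*10)*7 = 180*7 = 1260)
-r = -1*1260 = -1260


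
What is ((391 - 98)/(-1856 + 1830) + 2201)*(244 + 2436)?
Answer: 76290220/13 ≈ 5.8685e+6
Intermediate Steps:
((391 - 98)/(-1856 + 1830) + 2201)*(244 + 2436) = (293/(-26) + 2201)*2680 = (293*(-1/26) + 2201)*2680 = (-293/26 + 2201)*2680 = (56933/26)*2680 = 76290220/13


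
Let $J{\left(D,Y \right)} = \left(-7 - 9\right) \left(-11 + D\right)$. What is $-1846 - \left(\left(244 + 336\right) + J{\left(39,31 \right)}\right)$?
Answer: $-1978$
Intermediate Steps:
$J{\left(D,Y \right)} = 176 - 16 D$ ($J{\left(D,Y \right)} = - 16 \left(-11 + D\right) = 176 - 16 D$)
$-1846 - \left(\left(244 + 336\right) + J{\left(39,31 \right)}\right) = -1846 - \left(\left(244 + 336\right) + \left(176 - 624\right)\right) = -1846 - \left(580 + \left(176 - 624\right)\right) = -1846 - \left(580 - 448\right) = -1846 - 132 = -1978$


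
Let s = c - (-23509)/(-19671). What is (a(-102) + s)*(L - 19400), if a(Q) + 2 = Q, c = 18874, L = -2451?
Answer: -8067414569011/19671 ≈ -4.1012e+8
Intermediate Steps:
a(Q) = -2 + Q
s = 371246945/19671 (s = 18874 - (-23509)/(-19671) = 18874 - (-23509)*(-1)/19671 = 18874 - 1*23509/19671 = 18874 - 23509/19671 = 371246945/19671 ≈ 18873.)
(a(-102) + s)*(L - 19400) = ((-2 - 102) + 371246945/19671)*(-2451 - 19400) = (-104 + 371246945/19671)*(-21851) = (369201161/19671)*(-21851) = -8067414569011/19671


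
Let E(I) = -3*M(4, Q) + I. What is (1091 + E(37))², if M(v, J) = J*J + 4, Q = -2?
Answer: 1218816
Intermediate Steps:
M(v, J) = 4 + J² (M(v, J) = J² + 4 = 4 + J²)
E(I) = -24 + I (E(I) = -3*(4 + (-2)²) + I = -3*(4 + 4) + I = -3*8 + I = -24 + I)
(1091 + E(37))² = (1091 + (-24 + 37))² = (1091 + 13)² = 1104² = 1218816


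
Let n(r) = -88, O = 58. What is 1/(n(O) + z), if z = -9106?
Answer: -1/9194 ≈ -0.00010877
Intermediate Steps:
1/(n(O) + z) = 1/(-88 - 9106) = 1/(-9194) = -1/9194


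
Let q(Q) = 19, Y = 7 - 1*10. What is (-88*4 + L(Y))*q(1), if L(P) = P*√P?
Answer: -6688 - 57*I*√3 ≈ -6688.0 - 98.727*I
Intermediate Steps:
Y = -3 (Y = 7 - 10 = -3)
L(P) = P^(3/2)
(-88*4 + L(Y))*q(1) = (-88*4 + (-3)^(3/2))*19 = (-352 - 3*I*√3)*19 = -6688 - 57*I*√3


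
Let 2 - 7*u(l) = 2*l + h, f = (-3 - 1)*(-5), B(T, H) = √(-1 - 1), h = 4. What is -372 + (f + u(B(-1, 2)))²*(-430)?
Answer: -8203708/49 + 237360*I*√2/49 ≈ -1.6742e+5 + 6850.6*I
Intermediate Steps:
B(T, H) = I*√2 (B(T, H) = √(-2) = I*√2)
f = 20 (f = -4*(-5) = 20)
u(l) = -2/7 - 2*l/7 (u(l) = 2/7 - (2*l + 4)/7 = 2/7 - (4 + 2*l)/7 = 2/7 + (-4/7 - 2*l/7) = -2/7 - 2*l/7)
-372 + (f + u(B(-1, 2)))²*(-430) = -372 + (20 + (-2/7 - 2*I*√2/7))²*(-430) = -372 + (138/7 - 2*I*√2/7)²*(-430) = -372 - 430*(138/7 - 2*I*√2/7)²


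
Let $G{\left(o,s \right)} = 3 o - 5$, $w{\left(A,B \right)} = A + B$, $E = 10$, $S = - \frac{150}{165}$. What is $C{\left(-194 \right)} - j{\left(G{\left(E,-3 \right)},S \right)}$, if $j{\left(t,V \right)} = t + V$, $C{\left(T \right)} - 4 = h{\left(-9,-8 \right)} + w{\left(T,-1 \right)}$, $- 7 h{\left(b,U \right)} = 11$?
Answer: $- \frac{16683}{77} \approx -216.66$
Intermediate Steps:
$S = - \frac{10}{11}$ ($S = \left(-150\right) \frac{1}{165} = - \frac{10}{11} \approx -0.90909$)
$h{\left(b,U \right)} = - \frac{11}{7}$ ($h{\left(b,U \right)} = \left(- \frac{1}{7}\right) 11 = - \frac{11}{7}$)
$G{\left(o,s \right)} = -5 + 3 o$
$C{\left(T \right)} = \frac{10}{7} + T$ ($C{\left(T \right)} = 4 + \left(- \frac{11}{7} + \left(T - 1\right)\right) = 4 + \left(- \frac{11}{7} + \left(-1 + T\right)\right) = 4 + \left(- \frac{18}{7} + T\right) = \frac{10}{7} + T$)
$j{\left(t,V \right)} = V + t$
$C{\left(-194 \right)} - j{\left(G{\left(E,-3 \right)},S \right)} = \left(\frac{10}{7} - 194\right) - \left(- \frac{10}{11} + \left(-5 + 3 \cdot 10\right)\right) = - \frac{1348}{7} - \left(- \frac{10}{11} + \left(-5 + 30\right)\right) = - \frac{1348}{7} - \left(- \frac{10}{11} + 25\right) = - \frac{1348}{7} - \frac{265}{11} = - \frac{16683}{77}$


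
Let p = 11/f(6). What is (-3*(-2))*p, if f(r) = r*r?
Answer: 11/6 ≈ 1.8333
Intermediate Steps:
f(r) = r²
p = 11/36 (p = 11/(6²) = 11/36 ≈ 0.30556)
(-3*(-2))*p = -3*(-2)*(11/36) = 6*(11/36) = 11/6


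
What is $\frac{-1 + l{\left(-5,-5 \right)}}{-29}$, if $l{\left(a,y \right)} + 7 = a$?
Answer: $\frac{13}{29} \approx 0.44828$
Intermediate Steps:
$l{\left(a,y \right)} = -7 + a$
$\frac{-1 + l{\left(-5,-5 \right)}}{-29} = \frac{-1 - 12}{-29} = \left(-1 - 12\right) \left(- \frac{1}{29}\right) = \left(-13\right) \left(- \frac{1}{29}\right) = \frac{13}{29}$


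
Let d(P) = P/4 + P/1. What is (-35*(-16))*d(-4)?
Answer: -2800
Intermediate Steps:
d(P) = 5*P/4 (d(P) = P*(¼) + P*1 = P/4 + P = 5*P/4)
(-35*(-16))*d(-4) = (-35*(-16))*((5/4)*(-4)) = 560*(-5) = -2800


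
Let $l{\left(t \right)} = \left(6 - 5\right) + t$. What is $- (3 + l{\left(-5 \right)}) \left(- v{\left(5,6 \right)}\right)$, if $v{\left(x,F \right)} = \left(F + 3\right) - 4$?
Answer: $-5$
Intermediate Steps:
$l{\left(t \right)} = 1 + t$
$v{\left(x,F \right)} = -1 + F$ ($v{\left(x,F \right)} = \left(3 + F\right) - 4 = -1 + F$)
$- (3 + l{\left(-5 \right)}) \left(- v{\left(5,6 \right)}\right) = - (3 + \left(1 - 5\right)) \left(- (-1 + 6)\right) = - (3 - 4) \left(\left(-1\right) 5\right) = \left(-1\right) \left(-1\right) \left(-5\right) = 1 \left(-5\right) = -5$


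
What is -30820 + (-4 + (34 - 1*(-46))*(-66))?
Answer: -36104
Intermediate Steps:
-30820 + (-4 + (34 - 1*(-46))*(-66)) = -30820 + (-4 + (34 + 46)*(-66)) = -30820 + (-4 + 80*(-66)) = -30820 + (-4 - 5280) = -30820 - 5284 = -36104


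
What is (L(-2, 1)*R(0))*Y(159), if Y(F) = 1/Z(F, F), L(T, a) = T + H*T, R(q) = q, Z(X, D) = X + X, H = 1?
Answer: 0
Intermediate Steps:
Z(X, D) = 2*X
L(T, a) = 2*T (L(T, a) = T + 1*T = T + T = 2*T)
Y(F) = 1/(2*F)
(L(-2, 1)*R(0))*Y(159) = ((2*(-2))*0)*((1/2)/159) = (-4*0)*((1/2)*(1/159)) = 0*(1/318) = 0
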